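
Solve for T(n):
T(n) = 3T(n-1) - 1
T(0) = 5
First-order linear non-homogeneous.
Homogeneous solution: T_h(n) = A·(3)^n.
Try constant particular solution T_p = K: K = 3K - 1 ⇒ K = \frac{1}{2}.
General: T(n) = A·(3)^n + \frac{1}{2}.
Apply T(0) = 5: A + \frac{1}{2} = 5 ⇒ A = \frac{9}{2}.
So T(n) = \frac{9 \cdot 3^{n}}{2} + \frac{1}{2}.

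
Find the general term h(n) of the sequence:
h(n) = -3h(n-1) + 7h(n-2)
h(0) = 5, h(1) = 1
Characteristic equation: x² + 3x - 7 = 0.
Discriminant Δ = (-3)² + 4·(7) = 37.
Roots r₁,₂ = (-3 ± √37)/2, so r₁ = - \frac{3}{2} + \frac{\sqrt{37}}{2}, r₂ = - \frac{\sqrt{37}}{2} - \frac{3}{2}.
General solution: h(n) = A·r₁^n + B·r₂^n.
From the initial conditions, A + B = 5 and r₁A + r₂B = 1.
Since r₁ - r₂ = √37: A = (1 - (5)r₂)/√37 = \frac{17 \sqrt{37}}{74} + \frac{5}{2}, and B = 5 - A = \frac{5}{2} - \frac{17 \sqrt{37}}{74}.
So h(n) = \left(\frac{17 \sqrt{37}}{74} + \frac{5}{2}\right)\left(- \frac{3}{2} + \frac{\sqrt{37}}{2}\right)^n + \left(\frac{5}{2} - \frac{17 \sqrt{37}}{74}\right)\left(- \frac{\sqrt{37}}{2} - \frac{3}{2}\right)^n.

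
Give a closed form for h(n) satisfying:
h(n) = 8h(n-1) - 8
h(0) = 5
First-order linear non-homogeneous.
Homogeneous solution: h_h(n) = A·(8)^n.
Try constant particular solution h_p = K: K = 8K - 8 ⇒ K = \frac{8}{7}.
General: h(n) = A·(8)^n + \frac{8}{7}.
Apply h(0) = 5: A + \frac{8}{7} = 5 ⇒ A = \frac{27}{7}.
So h(n) = \frac{27 \cdot 8^{n}}{7} + \frac{8}{7}.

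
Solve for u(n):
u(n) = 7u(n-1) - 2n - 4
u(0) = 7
First-order linear with linear forcing.
Homogeneous solution: u_h(n) = A·(7)^n.
Try particular u_p(n) = pn + q. Substituting:
  pn + q = 7(p(n-1) + q) - 2n - 4.
Matching the n-coefficient: p = 7p - 2 ⇒ p = \frac{1}{3}.
Matching constants: q = -7p + 7q - 4 ⇒ q = \frac{19}{18}.
General: u(n) = A·(7)^n + \frac{n}{3} + \frac{19}{18}.
Apply u(0) = 7: A + \frac{19}{18} = 7 ⇒ A = \frac{107}{18}.
So u(n) = \frac{107 \cdot 7^{n}}{18} + \frac{n}{3} + \frac{19}{18}.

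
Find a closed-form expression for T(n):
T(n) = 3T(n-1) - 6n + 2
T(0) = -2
First-order linear with linear forcing.
Homogeneous solution: T_h(n) = A·(3)^n.
Try particular T_p(n) = pn + q. Substituting:
  pn + q = 3(p(n-1) + q) - 6n + 2.
Matching the n-coefficient: p = 3p - 6 ⇒ p = 3.
Matching constants: q = -3p + 3q + 2 ⇒ q = \frac{7}{2}.
General: T(n) = A·(3)^n + 3 n + \frac{7}{2}.
Apply T(0) = -2: A + \frac{7}{2} = -2 ⇒ A = - \frac{11}{2}.
So T(n) = - \frac{11 \cdot 3^{n}}{2} + 3 n + \frac{7}{2}.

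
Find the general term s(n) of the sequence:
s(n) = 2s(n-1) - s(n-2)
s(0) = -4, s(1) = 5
Characteristic equation: x² - 2x + 1 = 0, which is (x - (1))².
Repeated root r = 1.
General solution: s(n) = (A + Bn)·(1)^n.
From s(0) = -4: A = -4.
From s(1) = 5: (A + B)·(1) = 5 ⇒ B = 9.
So s(n) = \left(9 n - 4\right) \cdot (1)^n.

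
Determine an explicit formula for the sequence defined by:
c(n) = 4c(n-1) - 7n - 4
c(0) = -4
First-order linear with linear forcing.
Homogeneous solution: c_h(n) = A·(4)^n.
Try particular c_p(n) = pn + q. Substituting:
  pn + q = 4(p(n-1) + q) - 7n - 4.
Matching the n-coefficient: p = 4p - 7 ⇒ p = \frac{7}{3}.
Matching constants: q = -4p + 4q - 4 ⇒ q = \frac{40}{9}.
General: c(n) = A·(4)^n + \frac{7 n}{3} + \frac{40}{9}.
Apply c(0) = -4: A + \frac{40}{9} = -4 ⇒ A = - \frac{76}{9}.
So c(n) = - \frac{76 \cdot 4^{n}}{9} + \frac{7 n}{3} + \frac{40}{9}.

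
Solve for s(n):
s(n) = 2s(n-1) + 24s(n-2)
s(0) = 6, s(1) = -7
Characteristic equation: x² - 2x - 24 = 0, which factors as (x - (6))(x - (-4)) = 0.
Roots r₁ = 6, r₂ = -4 (distinct).
General solution: s(n) = A·(6)^n + B·(-4)^n.
From s(0) = 6: A + B = 6.
From s(1) = -7: 6A - 4B = -7.
Solving: A = \frac{17}{10}, B = \frac{43}{10}.
So s(n) = \frac{43 \left(-4\right)^{n}}{10} + \frac{17 \cdot 6^{n}}{10}.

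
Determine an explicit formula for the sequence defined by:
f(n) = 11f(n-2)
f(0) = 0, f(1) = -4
Characteristic equation: x² - 11 = 0.
Discriminant Δ = (0)² + 4·(11) = 44.
Roots r₁,₂ = (0 ± √44)/2, so r₁ = \sqrt{11}, r₂ = - \sqrt{11}.
General solution: f(n) = A·r₁^n + B·r₂^n.
From the initial conditions, A + B = 0 and r₁A + r₂B = -4.
Since r₁ - r₂ = √44: A = (-4 - (0)r₂)/√44 = - \frac{2 \sqrt{11}}{11}, and B = 0 - A = \frac{2 \sqrt{11}}{11}.
So f(n) = \left(- \frac{2 \sqrt{11}}{11}\right)\left(\sqrt{11}\right)^n + \left(\frac{2 \sqrt{11}}{11}\right)\left(- \sqrt{11}\right)^n.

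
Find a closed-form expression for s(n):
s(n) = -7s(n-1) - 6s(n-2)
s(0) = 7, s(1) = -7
Characteristic equation: x² + 7x + 6 = 0, which factors as (x - (-6))(x - (-1)) = 0.
Roots r₁ = -6, r₂ = -1 (distinct).
General solution: s(n) = A·(-6)^n + B·(-1)^n.
From s(0) = 7: A + B = 7.
From s(1) = -7: -6A - B = -7.
Solving: A = 0, B = 7.
So s(n) = 7 \left(-1\right)^{n}.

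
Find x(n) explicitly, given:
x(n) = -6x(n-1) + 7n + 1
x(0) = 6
First-order linear with linear forcing.
Homogeneous solution: x_h(n) = A·(-6)^n.
Try particular x_p(n) = pn + q. Substituting:
  pn + q = -6(p(n-1) + q) + 7n + 1.
Matching the n-coefficient: p = -6p + 7 ⇒ p = 1.
Matching constants: q = 6p - 6q + 1 ⇒ q = 1.
General: x(n) = A·(-6)^n + n + 1.
Apply x(0) = 6: A + 1 = 6 ⇒ A = 5.
So x(n) = 5 \left(-6\right)^{n} + n + 1.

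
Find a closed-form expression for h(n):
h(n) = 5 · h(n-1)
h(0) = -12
Pure geometric recurrence with ratio 5.
By induction h(n) = h(0) · (5)^n = - 12 \cdot 5^{n}.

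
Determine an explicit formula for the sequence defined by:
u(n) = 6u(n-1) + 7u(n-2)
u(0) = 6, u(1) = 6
Characteristic equation: x² - 6x - 7 = 0, which factors as (x - (7))(x - (-1)) = 0.
Roots r₁ = 7, r₂ = -1 (distinct).
General solution: u(n) = A·(7)^n + B·(-1)^n.
From u(0) = 6: A + B = 6.
From u(1) = 6: 7A - B = 6.
Solving: A = \frac{3}{2}, B = \frac{9}{2}.
So u(n) = \frac{9 \left(-1\right)^{n}}{2} + \frac{3 \cdot 7^{n}}{2}.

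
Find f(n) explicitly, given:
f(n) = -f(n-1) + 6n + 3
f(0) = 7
First-order linear with linear forcing.
Homogeneous solution: f_h(n) = A·(-1)^n.
Try particular f_p(n) = pn + q. Substituting:
  pn + q = -(p(n-1) + q) + 6n + 3.
Matching the n-coefficient: p = -p + 6 ⇒ p = 3.
Matching constants: q = p - q + 3 ⇒ q = 3.
General: f(n) = A·(-1)^n + 3 n + 3.
Apply f(0) = 7: A + 3 = 7 ⇒ A = 4.
So f(n) = 4 \left(-1\right)^{n} + 3 n + 3.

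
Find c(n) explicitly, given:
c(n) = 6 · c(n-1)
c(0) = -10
Pure geometric recurrence with ratio 6.
By induction c(n) = c(0) · (6)^n = - 10 \cdot 6^{n}.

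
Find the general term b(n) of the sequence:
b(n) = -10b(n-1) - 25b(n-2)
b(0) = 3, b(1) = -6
Characteristic equation: x² + 10x + 25 = 0, which is (x - (-5))².
Repeated root r = -5.
General solution: b(n) = (A + Bn)·(-5)^n.
From b(0) = 3: A = 3.
From b(1) = -6: (A + B)·(-5) = -6 ⇒ B = - \frac{9}{5}.
So b(n) = \left(3 - \frac{9 n}{5}\right) \cdot (-5)^n.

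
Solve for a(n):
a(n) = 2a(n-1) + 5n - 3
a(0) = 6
First-order linear with linear forcing.
Homogeneous solution: a_h(n) = A·(2)^n.
Try particular a_p(n) = pn + q. Substituting:
  pn + q = 2(p(n-1) + q) + 5n - 3.
Matching the n-coefficient: p = 2p + 5 ⇒ p = -5.
Matching constants: q = -2p + 2q - 3 ⇒ q = -7.
General: a(n) = A·(2)^n - 5 n - 7.
Apply a(0) = 6: A - 7 = 6 ⇒ A = 13.
So a(n) = 13 \cdot 2^{n} - 5 n - 7.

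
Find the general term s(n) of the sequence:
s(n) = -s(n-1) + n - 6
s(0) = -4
First-order linear with linear forcing.
Homogeneous solution: s_h(n) = A·(-1)^n.
Try particular s_p(n) = pn + q. Substituting:
  pn + q = -(p(n-1) + q) + n - 6.
Matching the n-coefficient: p = -p + 1 ⇒ p = \frac{1}{2}.
Matching constants: q = p - q - 6 ⇒ q = - \frac{11}{4}.
General: s(n) = A·(-1)^n + \frac{n}{2} - \frac{11}{4}.
Apply s(0) = -4: A - \frac{11}{4} = -4 ⇒ A = - \frac{5}{4}.
So s(n) = - \frac{5 \left(-1\right)^{n}}{4} + \frac{n}{2} - \frac{11}{4}.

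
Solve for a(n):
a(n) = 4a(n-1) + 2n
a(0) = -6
First-order linear with linear forcing.
Homogeneous solution: a_h(n) = A·(4)^n.
Try particular a_p(n) = pn + q. Substituting:
  pn + q = 4(p(n-1) + q) + 2n.
Matching the n-coefficient: p = 4p + 2 ⇒ p = - \frac{2}{3}.
Matching constants: q = -4p + 4q ⇒ q = - \frac{8}{9}.
General: a(n) = A·(4)^n - \frac{2 n}{3} - \frac{8}{9}.
Apply a(0) = -6: A - \frac{8}{9} = -6 ⇒ A = - \frac{46}{9}.
So a(n) = - \frac{46 \cdot 4^{n}}{9} - \frac{2 n}{3} - \frac{8}{9}.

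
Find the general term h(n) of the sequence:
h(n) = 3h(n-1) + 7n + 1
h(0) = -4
First-order linear with linear forcing.
Homogeneous solution: h_h(n) = A·(3)^n.
Try particular h_p(n) = pn + q. Substituting:
  pn + q = 3(p(n-1) + q) + 7n + 1.
Matching the n-coefficient: p = 3p + 7 ⇒ p = - \frac{7}{2}.
Matching constants: q = -3p + 3q + 1 ⇒ q = - \frac{23}{4}.
General: h(n) = A·(3)^n - \frac{7 n}{2} - \frac{23}{4}.
Apply h(0) = -4: A - \frac{23}{4} = -4 ⇒ A = \frac{7}{4}.
So h(n) = \frac{7 \cdot 3^{n}}{4} - \frac{7 n}{2} - \frac{23}{4}.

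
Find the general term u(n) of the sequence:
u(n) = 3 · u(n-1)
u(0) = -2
Pure geometric recurrence with ratio 3.
By induction u(n) = u(0) · (3)^n = - 2 \cdot 3^{n}.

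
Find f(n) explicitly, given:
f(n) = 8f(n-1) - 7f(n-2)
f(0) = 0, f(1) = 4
Characteristic equation: x² - 8x + 7 = 0, which factors as (x - (1))(x - (7)) = 0.
Roots r₁ = 1, r₂ = 7 (distinct).
General solution: f(n) = A·(1)^n + B·(7)^n.
From f(0) = 0: A + B = 0.
From f(1) = 4: A + 7B = 4.
Solving: A = - \frac{2}{3}, B = \frac{2}{3}.
So f(n) = \frac{2 \cdot 7^{n}}{3} - \frac{2}{3}.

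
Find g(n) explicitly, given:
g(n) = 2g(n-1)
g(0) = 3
This is a homogeneous first-order recurrence with ratio 2.
By induction g(n) = g(0) · (2)^n = 3 \cdot 2^{n}.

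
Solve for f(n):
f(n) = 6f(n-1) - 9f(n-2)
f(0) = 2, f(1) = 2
Characteristic equation: x² - 6x + 9 = 0, which is (x - (3))².
Repeated root r = 3.
General solution: f(n) = (A + Bn)·(3)^n.
From f(0) = 2: A = 2.
From f(1) = 2: (A + B)·(3) = 2 ⇒ B = - \frac{4}{3}.
So f(n) = \left(2 - \frac{4 n}{3}\right) \cdot (3)^n.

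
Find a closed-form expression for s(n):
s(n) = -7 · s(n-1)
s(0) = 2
Pure geometric recurrence with ratio -7.
By induction s(n) = s(0) · (-7)^n = 2 \left(-7\right)^{n}.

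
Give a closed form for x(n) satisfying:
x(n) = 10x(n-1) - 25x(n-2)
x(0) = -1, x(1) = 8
Characteristic equation: x² - 10x + 25 = 0, which is (x - (5))².
Repeated root r = 5.
General solution: x(n) = (A + Bn)·(5)^n.
From x(0) = -1: A = -1.
From x(1) = 8: (A + B)·(5) = 8 ⇒ B = \frac{13}{5}.
So x(n) = \left(\frac{13 n}{5} - 1\right) \cdot (5)^n.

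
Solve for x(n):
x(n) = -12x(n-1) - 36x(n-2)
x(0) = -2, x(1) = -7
Characteristic equation: x² + 12x + 36 = 0, which is (x - (-6))².
Repeated root r = -6.
General solution: x(n) = (A + Bn)·(-6)^n.
From x(0) = -2: A = -2.
From x(1) = -7: (A + B)·(-6) = -7 ⇒ B = \frac{19}{6}.
So x(n) = \left(\frac{19 n}{6} - 2\right) \cdot (-6)^n.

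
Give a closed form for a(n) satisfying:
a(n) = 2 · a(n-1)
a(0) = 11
Pure geometric recurrence with ratio 2.
By induction a(n) = a(0) · (2)^n = 11 \cdot 2^{n}.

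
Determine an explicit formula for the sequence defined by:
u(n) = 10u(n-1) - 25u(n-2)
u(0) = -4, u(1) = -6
Characteristic equation: x² - 10x + 25 = 0, which is (x - (5))².
Repeated root r = 5.
General solution: u(n) = (A + Bn)·(5)^n.
From u(0) = -4: A = -4.
From u(1) = -6: (A + B)·(5) = -6 ⇒ B = \frac{14}{5}.
So u(n) = \left(\frac{14 n}{5} - 4\right) \cdot (5)^n.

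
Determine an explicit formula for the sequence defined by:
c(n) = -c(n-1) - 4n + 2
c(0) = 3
First-order linear with linear forcing.
Homogeneous solution: c_h(n) = A·(-1)^n.
Try particular c_p(n) = pn + q. Substituting:
  pn + q = -(p(n-1) + q) - 4n + 2.
Matching the n-coefficient: p = -p - 4 ⇒ p = -2.
Matching constants: q = p - q + 2 ⇒ q = 0.
General: c(n) = A·(-1)^n - 2 n + 0.
Apply c(0) = 3: A + 0 = 3 ⇒ A = 3.
So c(n) = 3 \left(-1\right)^{n} - 2 n.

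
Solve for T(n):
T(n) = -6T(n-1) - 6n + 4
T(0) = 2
First-order linear with linear forcing.
Homogeneous solution: T_h(n) = A·(-6)^n.
Try particular T_p(n) = pn + q. Substituting:
  pn + q = -6(p(n-1) + q) - 6n + 4.
Matching the n-coefficient: p = -6p - 6 ⇒ p = - \frac{6}{7}.
Matching constants: q = 6p - 6q + 4 ⇒ q = - \frac{8}{49}.
General: T(n) = A·(-6)^n - \frac{6 n}{7} - \frac{8}{49}.
Apply T(0) = 2: A - \frac{8}{49} = 2 ⇒ A = \frac{106}{49}.
So T(n) = \frac{106 \left(-6\right)^{n}}{49} - \frac{6 n}{7} - \frac{8}{49}.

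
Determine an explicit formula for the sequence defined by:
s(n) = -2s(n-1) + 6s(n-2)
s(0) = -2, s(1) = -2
Characteristic equation: x² + 2x - 6 = 0.
Discriminant Δ = (-2)² + 4·(6) = 28.
Roots r₁,₂ = (-2 ± √28)/2, so r₁ = -1 + \sqrt{7}, r₂ = - \sqrt{7} - 1.
General solution: s(n) = A·r₁^n + B·r₂^n.
From the initial conditions, A + B = -2 and r₁A + r₂B = -2.
Since r₁ - r₂ = √28: A = (-2 - (-2)r₂)/√28 = -1 - \frac{2 \sqrt{7}}{7}, and B = -2 - A = -1 + \frac{2 \sqrt{7}}{7}.
So s(n) = \left(-1 - \frac{2 \sqrt{7}}{7}\right)\left(-1 + \sqrt{7}\right)^n + \left(-1 + \frac{2 \sqrt{7}}{7}\right)\left(- \sqrt{7} - 1\right)^n.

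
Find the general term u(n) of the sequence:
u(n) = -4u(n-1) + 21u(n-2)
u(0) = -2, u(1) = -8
Characteristic equation: x² + 4x - 21 = 0, which factors as (x - (-7))(x - (3)) = 0.
Roots r₁ = -7, r₂ = 3 (distinct).
General solution: u(n) = A·(-7)^n + B·(3)^n.
From u(0) = -2: A + B = -2.
From u(1) = -8: -7A + 3B = -8.
Solving: A = \frac{1}{5}, B = - \frac{11}{5}.
So u(n) = \frac{\left(-7\right)^{n}}{5} - \frac{11 \cdot 3^{n}}{5}.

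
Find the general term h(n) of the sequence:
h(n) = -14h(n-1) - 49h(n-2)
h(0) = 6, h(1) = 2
Characteristic equation: x² + 14x + 49 = 0, which is (x - (-7))².
Repeated root r = -7.
General solution: h(n) = (A + Bn)·(-7)^n.
From h(0) = 6: A = 6.
From h(1) = 2: (A + B)·(-7) = 2 ⇒ B = - \frac{44}{7}.
So h(n) = \left(6 - \frac{44 n}{7}\right) \cdot (-7)^n.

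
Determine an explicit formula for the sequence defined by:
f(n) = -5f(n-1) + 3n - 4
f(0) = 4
First-order linear with linear forcing.
Homogeneous solution: f_h(n) = A·(-5)^n.
Try particular f_p(n) = pn + q. Substituting:
  pn + q = -5(p(n-1) + q) + 3n - 4.
Matching the n-coefficient: p = -5p + 3 ⇒ p = \frac{1}{2}.
Matching constants: q = 5p - 5q - 4 ⇒ q = - \frac{1}{4}.
General: f(n) = A·(-5)^n + \frac{n}{2} - \frac{1}{4}.
Apply f(0) = 4: A - \frac{1}{4} = 4 ⇒ A = \frac{17}{4}.
So f(n) = \frac{17 \left(-5\right)^{n}}{4} + \frac{n}{2} - \frac{1}{4}.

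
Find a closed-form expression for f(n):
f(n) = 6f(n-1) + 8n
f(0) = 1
First-order linear with linear forcing.
Homogeneous solution: f_h(n) = A·(6)^n.
Try particular f_p(n) = pn + q. Substituting:
  pn + q = 6(p(n-1) + q) + 8n.
Matching the n-coefficient: p = 6p + 8 ⇒ p = - \frac{8}{5}.
Matching constants: q = -6p + 6q ⇒ q = - \frac{48}{25}.
General: f(n) = A·(6)^n - \frac{8 n}{5} - \frac{48}{25}.
Apply f(0) = 1: A - \frac{48}{25} = 1 ⇒ A = \frac{73}{25}.
So f(n) = \frac{73 \cdot 6^{n}}{25} - \frac{8 n}{5} - \frac{48}{25}.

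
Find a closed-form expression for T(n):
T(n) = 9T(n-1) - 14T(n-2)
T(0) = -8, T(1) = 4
Characteristic equation: x² - 9x + 14 = 0, which factors as (x - (7))(x - (2)) = 0.
Roots r₁ = 7, r₂ = 2 (distinct).
General solution: T(n) = A·(7)^n + B·(2)^n.
From T(0) = -8: A + B = -8.
From T(1) = 4: 7A + 2B = 4.
Solving: A = 4, B = -12.
So T(n) = - 12 \cdot 2^{n} + 4 \cdot 7^{n}.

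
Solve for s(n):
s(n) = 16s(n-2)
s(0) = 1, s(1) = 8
Characteristic equation: x² - 16 = 0, which factors as (x - (-4))(x - (4)) = 0.
Roots r₁ = -4, r₂ = 4 (distinct).
General solution: s(n) = A·(-4)^n + B·(4)^n.
From s(0) = 1: A + B = 1.
From s(1) = 8: -4A + 4B = 8.
Solving: A = - \frac{1}{2}, B = \frac{3}{2}.
So s(n) = - \frac{\left(-4\right)^{n}}{2} + \frac{3 \cdot 4^{n}}{2}.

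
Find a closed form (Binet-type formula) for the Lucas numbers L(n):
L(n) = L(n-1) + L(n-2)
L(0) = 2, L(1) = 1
This is the Lucas sequence.
Characteristic equation: x² - x - 1 = 0; roots r₁ = \frac{1}{2} + \frac{\sqrt{5}}{2}, r₂ = \frac{1}{2} - \frac{\sqrt{5}}{2}.
General: L(n) = A·r₁^n + B·r₂^n. Solving with L(0)=2, L(1)=1 gives A = 1, B = 1.
So L(n) = 2^{- n} \left(\left(1 - \sqrt{5}\right)^{n} + \left(1 + \sqrt{5}\right)^{n}\right).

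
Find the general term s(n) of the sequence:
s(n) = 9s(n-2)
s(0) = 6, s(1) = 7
Characteristic equation: x² - 9 = 0, which factors as (x - (-3))(x - (3)) = 0.
Roots r₁ = -3, r₂ = 3 (distinct).
General solution: s(n) = A·(-3)^n + B·(3)^n.
From s(0) = 6: A + B = 6.
From s(1) = 7: -3A + 3B = 7.
Solving: A = \frac{11}{6}, B = \frac{25}{6}.
So s(n) = \frac{11 \left(-3\right)^{n}}{6} + \frac{25 \cdot 3^{n}}{6}.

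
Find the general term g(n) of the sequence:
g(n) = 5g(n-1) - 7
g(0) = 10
First-order linear non-homogeneous.
Homogeneous solution: g_h(n) = A·(5)^n.
Try constant particular solution g_p = K: K = 5K - 7 ⇒ K = \frac{7}{4}.
General: g(n) = A·(5)^n + \frac{7}{4}.
Apply g(0) = 10: A + \frac{7}{4} = 10 ⇒ A = \frac{33}{4}.
So g(n) = \frac{33 \cdot 5^{n}}{4} + \frac{7}{4}.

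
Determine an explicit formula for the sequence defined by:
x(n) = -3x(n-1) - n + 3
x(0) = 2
First-order linear with linear forcing.
Homogeneous solution: x_h(n) = A·(-3)^n.
Try particular x_p(n) = pn + q. Substituting:
  pn + q = -3(p(n-1) + q) - n + 3.
Matching the n-coefficient: p = -3p - 1 ⇒ p = - \frac{1}{4}.
Matching constants: q = 3p - 3q + 3 ⇒ q = \frac{9}{16}.
General: x(n) = A·(-3)^n - \frac{n}{4} + \frac{9}{16}.
Apply x(0) = 2: A + \frac{9}{16} = 2 ⇒ A = \frac{23}{16}.
So x(n) = \frac{23 \left(-3\right)^{n}}{16} - \frac{n}{4} + \frac{9}{16}.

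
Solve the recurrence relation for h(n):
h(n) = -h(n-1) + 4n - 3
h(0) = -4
First-order linear with linear forcing.
Homogeneous solution: h_h(n) = A·(-1)^n.
Try particular h_p(n) = pn + q. Substituting:
  pn + q = -(p(n-1) + q) + 4n - 3.
Matching the n-coefficient: p = -p + 4 ⇒ p = 2.
Matching constants: q = p - q - 3 ⇒ q = - \frac{1}{2}.
General: h(n) = A·(-1)^n + 2 n - \frac{1}{2}.
Apply h(0) = -4: A - \frac{1}{2} = -4 ⇒ A = - \frac{7}{2}.
So h(n) = - \frac{7 \left(-1\right)^{n}}{2} + 2 n - \frac{1}{2}.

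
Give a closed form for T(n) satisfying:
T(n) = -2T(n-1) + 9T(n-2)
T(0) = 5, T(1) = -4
Characteristic equation: x² + 2x - 9 = 0.
Discriminant Δ = (-2)² + 4·(9) = 40.
Roots r₁,₂ = (-2 ± √40)/2, so r₁ = -1 + \sqrt{10}, r₂ = - \sqrt{10} - 1.
General solution: T(n) = A·r₁^n + B·r₂^n.
From the initial conditions, A + B = 5 and r₁A + r₂B = -4.
Since r₁ - r₂ = √40: A = (-4 - (5)r₂)/√40 = \frac{\sqrt{10}}{20} + \frac{5}{2}, and B = 5 - A = \frac{5}{2} - \frac{\sqrt{10}}{20}.
So T(n) = \left(\frac{\sqrt{10}}{20} + \frac{5}{2}\right)\left(-1 + \sqrt{10}\right)^n + \left(\frac{5}{2} - \frac{\sqrt{10}}{20}\right)\left(- \sqrt{10} - 1\right)^n.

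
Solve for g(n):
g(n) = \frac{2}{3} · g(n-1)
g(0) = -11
Pure geometric recurrence with ratio \frac{2}{3}.
By induction g(n) = g(0) · (\frac{2}{3})^n = - 11 \left(\frac{2}{3}\right)^{n}.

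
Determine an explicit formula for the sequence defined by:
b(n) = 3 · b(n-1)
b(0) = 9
Pure geometric recurrence with ratio 3.
By induction b(n) = b(0) · (3)^n = 9 \cdot 3^{n}.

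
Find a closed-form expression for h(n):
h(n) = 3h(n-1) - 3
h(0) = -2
First-order linear non-homogeneous.
Homogeneous solution: h_h(n) = A·(3)^n.
Try constant particular solution h_p = K: K = 3K - 3 ⇒ K = \frac{3}{2}.
General: h(n) = A·(3)^n + \frac{3}{2}.
Apply h(0) = -2: A + \frac{3}{2} = -2 ⇒ A = - \frac{7}{2}.
So h(n) = \frac{3}{2} - \frac{7 \cdot 3^{n}}{2}.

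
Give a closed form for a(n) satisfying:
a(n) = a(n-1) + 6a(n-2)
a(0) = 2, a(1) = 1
Characteristic equation: x² - x - 6 = 0, which factors as (x - (-2))(x - (3)) = 0.
Roots r₁ = -2, r₂ = 3 (distinct).
General solution: a(n) = A·(-2)^n + B·(3)^n.
From a(0) = 2: A + B = 2.
From a(1) = 1: -2A + 3B = 1.
Solving: A = 1, B = 1.
So a(n) = \left(-2\right)^{n} + 3^{n}.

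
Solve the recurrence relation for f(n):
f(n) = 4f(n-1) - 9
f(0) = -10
First-order linear non-homogeneous.
Homogeneous solution: f_h(n) = A·(4)^n.
Try constant particular solution f_p = K: K = 4K - 9 ⇒ K = 3.
General: f(n) = A·(4)^n + 3.
Apply f(0) = -10: A + 3 = -10 ⇒ A = -13.
So f(n) = 3 - 13 \cdot 4^{n}.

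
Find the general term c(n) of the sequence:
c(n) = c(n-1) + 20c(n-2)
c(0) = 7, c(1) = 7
Characteristic equation: x² - x - 20 = 0, which factors as (x - (-4))(x - (5)) = 0.
Roots r₁ = -4, r₂ = 5 (distinct).
General solution: c(n) = A·(-4)^n + B·(5)^n.
From c(0) = 7: A + B = 7.
From c(1) = 7: -4A + 5B = 7.
Solving: A = \frac{28}{9}, B = \frac{35}{9}.
So c(n) = \frac{28 \left(-4\right)^{n}}{9} + \frac{35 \cdot 5^{n}}{9}.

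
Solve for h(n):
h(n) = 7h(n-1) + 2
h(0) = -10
First-order linear non-homogeneous.
Homogeneous solution: h_h(n) = A·(7)^n.
Try constant particular solution h_p = K: K = 7K + 2 ⇒ K = - \frac{1}{3}.
General: h(n) = A·(7)^n - \frac{1}{3}.
Apply h(0) = -10: A - \frac{1}{3} = -10 ⇒ A = - \frac{29}{3}.
So h(n) = - \frac{29 \cdot 7^{n}}{3} - \frac{1}{3}.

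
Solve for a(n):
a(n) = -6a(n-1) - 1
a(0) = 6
First-order linear non-homogeneous.
Homogeneous solution: a_h(n) = A·(-6)^n.
Try constant particular solution a_p = K: K = -6K - 1 ⇒ K = - \frac{1}{7}.
General: a(n) = A·(-6)^n - \frac{1}{7}.
Apply a(0) = 6: A - \frac{1}{7} = 6 ⇒ A = \frac{43}{7}.
So a(n) = \frac{43 \left(-6\right)^{n}}{7} - \frac{1}{7}.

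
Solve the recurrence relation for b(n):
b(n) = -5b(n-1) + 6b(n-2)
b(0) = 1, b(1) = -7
Characteristic equation: x² + 5x - 6 = 0, which factors as (x - (-6))(x - (1)) = 0.
Roots r₁ = -6, r₂ = 1 (distinct).
General solution: b(n) = A·(-6)^n + B·(1)^n.
From b(0) = 1: A + B = 1.
From b(1) = -7: -6A + B = -7.
Solving: A = \frac{8}{7}, B = - \frac{1}{7}.
So b(n) = \frac{8 \left(-6\right)^{n}}{7} - \frac{1}{7}.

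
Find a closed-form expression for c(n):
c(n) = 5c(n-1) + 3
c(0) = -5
First-order linear non-homogeneous.
Homogeneous solution: c_h(n) = A·(5)^n.
Try constant particular solution c_p = K: K = 5K + 3 ⇒ K = - \frac{3}{4}.
General: c(n) = A·(5)^n - \frac{3}{4}.
Apply c(0) = -5: A - \frac{3}{4} = -5 ⇒ A = - \frac{17}{4}.
So c(n) = - \frac{17 \cdot 5^{n}}{4} - \frac{3}{4}.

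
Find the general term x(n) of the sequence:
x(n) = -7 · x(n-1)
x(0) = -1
Pure geometric recurrence with ratio -7.
By induction x(n) = x(0) · (-7)^n = - \left(-7\right)^{n}.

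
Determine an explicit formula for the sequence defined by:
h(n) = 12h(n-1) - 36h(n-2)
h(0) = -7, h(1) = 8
Characteristic equation: x² - 12x + 36 = 0, which is (x - (6))².
Repeated root r = 6.
General solution: h(n) = (A + Bn)·(6)^n.
From h(0) = -7: A = -7.
From h(1) = 8: (A + B)·(6) = 8 ⇒ B = \frac{25}{3}.
So h(n) = \left(\frac{25 n}{3} - 7\right) \cdot (6)^n.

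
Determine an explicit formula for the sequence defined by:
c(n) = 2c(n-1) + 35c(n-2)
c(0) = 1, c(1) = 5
Characteristic equation: x² - 2x - 35 = 0, which factors as (x - (-5))(x - (7)) = 0.
Roots r₁ = -5, r₂ = 7 (distinct).
General solution: c(n) = A·(-5)^n + B·(7)^n.
From c(0) = 1: A + B = 1.
From c(1) = 5: -5A + 7B = 5.
Solving: A = \frac{1}{6}, B = \frac{5}{6}.
So c(n) = \frac{\left(-5\right)^{n}}{6} + \frac{5 \cdot 7^{n}}{6}.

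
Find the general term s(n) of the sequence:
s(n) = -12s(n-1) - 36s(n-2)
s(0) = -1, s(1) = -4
Characteristic equation: x² + 12x + 36 = 0, which is (x - (-6))².
Repeated root r = -6.
General solution: s(n) = (A + Bn)·(-6)^n.
From s(0) = -1: A = -1.
From s(1) = -4: (A + B)·(-6) = -4 ⇒ B = \frac{5}{3}.
So s(n) = \left(\frac{5 n}{3} - 1\right) \cdot (-6)^n.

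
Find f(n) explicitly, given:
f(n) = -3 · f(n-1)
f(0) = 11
Pure geometric recurrence with ratio -3.
By induction f(n) = f(0) · (-3)^n = 11 \left(-3\right)^{n}.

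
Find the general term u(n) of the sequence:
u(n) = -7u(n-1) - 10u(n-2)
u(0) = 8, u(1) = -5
Characteristic equation: x² + 7x + 10 = 0, which factors as (x - (-5))(x - (-2)) = 0.
Roots r₁ = -5, r₂ = -2 (distinct).
General solution: u(n) = A·(-5)^n + B·(-2)^n.
From u(0) = 8: A + B = 8.
From u(1) = -5: -5A - 2B = -5.
Solving: A = - \frac{11}{3}, B = \frac{35}{3}.
So u(n) = \frac{35 \left(-2\right)^{n}}{3} - \frac{11 \left(-5\right)^{n}}{3}.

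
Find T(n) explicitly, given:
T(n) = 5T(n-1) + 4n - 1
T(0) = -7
First-order linear with linear forcing.
Homogeneous solution: T_h(n) = A·(5)^n.
Try particular T_p(n) = pn + q. Substituting:
  pn + q = 5(p(n-1) + q) + 4n - 1.
Matching the n-coefficient: p = 5p + 4 ⇒ p = -1.
Matching constants: q = -5p + 5q - 1 ⇒ q = -1.
General: T(n) = A·(5)^n - n - 1.
Apply T(0) = -7: A - 1 = -7 ⇒ A = -6.
So T(n) = - 6 \cdot 5^{n} - n - 1.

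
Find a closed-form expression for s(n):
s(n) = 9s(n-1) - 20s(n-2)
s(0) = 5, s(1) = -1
Characteristic equation: x² - 9x + 20 = 0, which factors as (x - (5))(x - (4)) = 0.
Roots r₁ = 5, r₂ = 4 (distinct).
General solution: s(n) = A·(5)^n + B·(4)^n.
From s(0) = 5: A + B = 5.
From s(1) = -1: 5A + 4B = -1.
Solving: A = -21, B = 26.
So s(n) = 26 \cdot 4^{n} - 21 \cdot 5^{n}.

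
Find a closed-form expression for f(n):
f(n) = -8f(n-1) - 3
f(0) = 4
First-order linear non-homogeneous.
Homogeneous solution: f_h(n) = A·(-8)^n.
Try constant particular solution f_p = K: K = -8K - 3 ⇒ K = - \frac{1}{3}.
General: f(n) = A·(-8)^n - \frac{1}{3}.
Apply f(0) = 4: A - \frac{1}{3} = 4 ⇒ A = \frac{13}{3}.
So f(n) = \frac{13 \left(-8\right)^{n}}{3} - \frac{1}{3}.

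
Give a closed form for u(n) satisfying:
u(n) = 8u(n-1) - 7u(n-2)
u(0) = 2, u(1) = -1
Characteristic equation: x² - 8x + 7 = 0, which factors as (x - (1))(x - (7)) = 0.
Roots r₁ = 1, r₂ = 7 (distinct).
General solution: u(n) = A·(1)^n + B·(7)^n.
From u(0) = 2: A + B = 2.
From u(1) = -1: A + 7B = -1.
Solving: A = \frac{5}{2}, B = - \frac{1}{2}.
So u(n) = \frac{5}{2} - \frac{7^{n}}{2}.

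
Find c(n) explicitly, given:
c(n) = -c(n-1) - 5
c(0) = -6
First-order linear non-homogeneous.
Homogeneous solution: c_h(n) = A·(-1)^n.
Try constant particular solution c_p = K: K = -K - 5 ⇒ K = - \frac{5}{2}.
General: c(n) = A·(-1)^n - \frac{5}{2}.
Apply c(0) = -6: A - \frac{5}{2} = -6 ⇒ A = - \frac{7}{2}.
So c(n) = - \frac{7 \left(-1\right)^{n}}{2} - \frac{5}{2}.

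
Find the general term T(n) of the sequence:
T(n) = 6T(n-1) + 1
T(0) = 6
First-order linear non-homogeneous.
Homogeneous solution: T_h(n) = A·(6)^n.
Try constant particular solution T_p = K: K = 6K + 1 ⇒ K = - \frac{1}{5}.
General: T(n) = A·(6)^n - \frac{1}{5}.
Apply T(0) = 6: A - \frac{1}{5} = 6 ⇒ A = \frac{31}{5}.
So T(n) = \frac{31 \cdot 6^{n}}{5} - \frac{1}{5}.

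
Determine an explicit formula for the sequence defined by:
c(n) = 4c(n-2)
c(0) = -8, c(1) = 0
Characteristic equation: x² - 4 = 0, which factors as (x - (-2))(x - (2)) = 0.
Roots r₁ = -2, r₂ = 2 (distinct).
General solution: c(n) = A·(-2)^n + B·(2)^n.
From c(0) = -8: A + B = -8.
From c(1) = 0: -2A + 2B = 0.
Solving: A = -4, B = -4.
So c(n) = - 4 \left(-2\right)^{n} - 4 \cdot 2^{n}.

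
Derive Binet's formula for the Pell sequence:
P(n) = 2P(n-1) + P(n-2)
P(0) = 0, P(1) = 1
This is the Pell sequence.
Characteristic equation: x² - 2x - 1 = 0; roots r₁ = 1 + \sqrt{2}, r₂ = 1 - \sqrt{2}.
General: P(n) = A·r₁^n + B·r₂^n. Solving with P(0)=0, P(1)=1 gives A = \frac{\sqrt{2}}{4}, B = - \frac{\sqrt{2}}{4}.
So P(n) = \frac{\sqrt{2} \left(- \left(1 - \sqrt{2}\right)^{n} + \left(1 + \sqrt{2}\right)^{n}\right)}{4}.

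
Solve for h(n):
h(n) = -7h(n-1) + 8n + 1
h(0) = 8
First-order linear with linear forcing.
Homogeneous solution: h_h(n) = A·(-7)^n.
Try particular h_p(n) = pn + q. Substituting:
  pn + q = -7(p(n-1) + q) + 8n + 1.
Matching the n-coefficient: p = -7p + 8 ⇒ p = 1.
Matching constants: q = 7p - 7q + 1 ⇒ q = 1.
General: h(n) = A·(-7)^n + n + 1.
Apply h(0) = 8: A + 1 = 8 ⇒ A = 7.
So h(n) = 7 \left(-7\right)^{n} + n + 1.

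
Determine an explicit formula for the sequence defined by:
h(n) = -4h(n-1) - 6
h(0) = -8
First-order linear non-homogeneous.
Homogeneous solution: h_h(n) = A·(-4)^n.
Try constant particular solution h_p = K: K = -4K - 6 ⇒ K = - \frac{6}{5}.
General: h(n) = A·(-4)^n - \frac{6}{5}.
Apply h(0) = -8: A - \frac{6}{5} = -8 ⇒ A = - \frac{34}{5}.
So h(n) = - \frac{34 \left(-4\right)^{n}}{5} - \frac{6}{5}.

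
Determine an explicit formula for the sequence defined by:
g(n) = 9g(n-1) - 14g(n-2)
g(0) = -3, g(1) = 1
Characteristic equation: x² - 9x + 14 = 0, which factors as (x - (2))(x - (7)) = 0.
Roots r₁ = 2, r₂ = 7 (distinct).
General solution: g(n) = A·(2)^n + B·(7)^n.
From g(0) = -3: A + B = -3.
From g(1) = 1: 2A + 7B = 1.
Solving: A = - \frac{22}{5}, B = \frac{7}{5}.
So g(n) = - \frac{22 \cdot 2^{n}}{5} + \frac{7 \cdot 7^{n}}{5}.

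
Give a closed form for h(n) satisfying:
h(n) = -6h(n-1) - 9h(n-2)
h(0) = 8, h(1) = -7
Characteristic equation: x² + 6x + 9 = 0, which is (x - (-3))².
Repeated root r = -3.
General solution: h(n) = (A + Bn)·(-3)^n.
From h(0) = 8: A = 8.
From h(1) = -7: (A + B)·(-3) = -7 ⇒ B = - \frac{17}{3}.
So h(n) = \left(8 - \frac{17 n}{3}\right) \cdot (-3)^n.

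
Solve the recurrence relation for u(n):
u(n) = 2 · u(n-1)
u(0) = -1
Pure geometric recurrence with ratio 2.
By induction u(n) = u(0) · (2)^n = - 2^{n}.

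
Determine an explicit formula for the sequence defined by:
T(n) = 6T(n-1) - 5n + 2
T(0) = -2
First-order linear with linear forcing.
Homogeneous solution: T_h(n) = A·(6)^n.
Try particular T_p(n) = pn + q. Substituting:
  pn + q = 6(p(n-1) + q) - 5n + 2.
Matching the n-coefficient: p = 6p - 5 ⇒ p = 1.
Matching constants: q = -6p + 6q + 2 ⇒ q = \frac{4}{5}.
General: T(n) = A·(6)^n + n + \frac{4}{5}.
Apply T(0) = -2: A + \frac{4}{5} = -2 ⇒ A = - \frac{14}{5}.
So T(n) = - \frac{14 \cdot 6^{n}}{5} + n + \frac{4}{5}.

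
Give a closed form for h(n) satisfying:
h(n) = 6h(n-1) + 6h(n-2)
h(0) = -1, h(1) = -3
Characteristic equation: x² - 6x - 6 = 0.
Discriminant Δ = (6)² + 4·(6) = 60.
Roots r₁,₂ = (6 ± √60)/2, so r₁ = 3 + \sqrt{15}, r₂ = 3 - \sqrt{15}.
General solution: h(n) = A·r₁^n + B·r₂^n.
From the initial conditions, A + B = -1 and r₁A + r₂B = -3.
Since r₁ - r₂ = √60: A = (-3 - (-1)r₂)/√60 = - \frac{1}{2}, and B = -1 - A = - \frac{1}{2}.
So h(n) = \left(- \frac{1}{2}\right)\left(3 + \sqrt{15}\right)^n + \left(- \frac{1}{2}\right)\left(3 - \sqrt{15}\right)^n.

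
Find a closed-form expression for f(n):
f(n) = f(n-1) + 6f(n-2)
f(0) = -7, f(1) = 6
Characteristic equation: x² - x - 6 = 0, which factors as (x - (-2))(x - (3)) = 0.
Roots r₁ = -2, r₂ = 3 (distinct).
General solution: f(n) = A·(-2)^n + B·(3)^n.
From f(0) = -7: A + B = -7.
From f(1) = 6: -2A + 3B = 6.
Solving: A = - \frac{27}{5}, B = - \frac{8}{5}.
So f(n) = - \frac{27 \left(-2\right)^{n}}{5} - \frac{8 \cdot 3^{n}}{5}.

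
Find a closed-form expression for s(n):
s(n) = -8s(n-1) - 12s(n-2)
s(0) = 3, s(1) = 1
Characteristic equation: x² + 8x + 12 = 0, which factors as (x - (-6))(x - (-2)) = 0.
Roots r₁ = -6, r₂ = -2 (distinct).
General solution: s(n) = A·(-6)^n + B·(-2)^n.
From s(0) = 3: A + B = 3.
From s(1) = 1: -6A - 2B = 1.
Solving: A = - \frac{7}{4}, B = \frac{19}{4}.
So s(n) = \frac{19 \left(-2\right)^{n}}{4} - \frac{7 \left(-6\right)^{n}}{4}.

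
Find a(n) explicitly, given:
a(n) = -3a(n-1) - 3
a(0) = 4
First-order linear non-homogeneous.
Homogeneous solution: a_h(n) = A·(-3)^n.
Try constant particular solution a_p = K: K = -3K - 3 ⇒ K = - \frac{3}{4}.
General: a(n) = A·(-3)^n - \frac{3}{4}.
Apply a(0) = 4: A - \frac{3}{4} = 4 ⇒ A = \frac{19}{4}.
So a(n) = \frac{19 \left(-3\right)^{n}}{4} - \frac{3}{4}.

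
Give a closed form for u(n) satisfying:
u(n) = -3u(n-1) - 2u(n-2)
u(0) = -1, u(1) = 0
Characteristic equation: x² + 3x + 2 = 0, which factors as (x - (-2))(x - (-1)) = 0.
Roots r₁ = -2, r₂ = -1 (distinct).
General solution: u(n) = A·(-2)^n + B·(-1)^n.
From u(0) = -1: A + B = -1.
From u(1) = 0: -2A - B = 0.
Solving: A = 1, B = -2.
So u(n) = - 2 \left(-1\right)^{n} + \left(-2\right)^{n}.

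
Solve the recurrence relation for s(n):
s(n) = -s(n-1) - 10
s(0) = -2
First-order linear non-homogeneous.
Homogeneous solution: s_h(n) = A·(-1)^n.
Try constant particular solution s_p = K: K = -K - 10 ⇒ K = -5.
General: s(n) = A·(-1)^n - 5.
Apply s(0) = -2: A - 5 = -2 ⇒ A = 3.
So s(n) = 3 \left(-1\right)^{n} - 5.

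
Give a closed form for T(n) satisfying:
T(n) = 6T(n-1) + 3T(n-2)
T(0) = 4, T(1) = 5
Characteristic equation: x² - 6x - 3 = 0.
Discriminant Δ = (6)² + 4·(3) = 48.
Roots r₁,₂ = (6 ± √48)/2, so r₁ = 3 + 2 \sqrt{3}, r₂ = 3 - 2 \sqrt{3}.
General solution: T(n) = A·r₁^n + B·r₂^n.
From the initial conditions, A + B = 4 and r₁A + r₂B = 5.
Since r₁ - r₂ = √48: A = (5 - (4)r₂)/√48 = 2 - \frac{7 \sqrt{3}}{12}, and B = 4 - A = \frac{7 \sqrt{3}}{12} + 2.
So T(n) = \left(2 - \frac{7 \sqrt{3}}{12}\right)\left(3 + 2 \sqrt{3}\right)^n + \left(\frac{7 \sqrt{3}}{12} + 2\right)\left(3 - 2 \sqrt{3}\right)^n.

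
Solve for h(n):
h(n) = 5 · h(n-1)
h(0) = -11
Pure geometric recurrence with ratio 5.
By induction h(n) = h(0) · (5)^n = - 11 \cdot 5^{n}.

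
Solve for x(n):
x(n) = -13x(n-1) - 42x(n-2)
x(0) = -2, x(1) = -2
Characteristic equation: x² + 13x + 42 = 0, which factors as (x - (-7))(x - (-6)) = 0.
Roots r₁ = -7, r₂ = -6 (distinct).
General solution: x(n) = A·(-7)^n + B·(-6)^n.
From x(0) = -2: A + B = -2.
From x(1) = -2: -7A - 6B = -2.
Solving: A = 14, B = -16.
So x(n) = - 16 \left(-6\right)^{n} + 14 \left(-7\right)^{n}.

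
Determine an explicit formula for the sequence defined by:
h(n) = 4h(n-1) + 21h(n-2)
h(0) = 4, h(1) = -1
Characteristic equation: x² - 4x - 21 = 0, which factors as (x - (7))(x - (-3)) = 0.
Roots r₁ = 7, r₂ = -3 (distinct).
General solution: h(n) = A·(7)^n + B·(-3)^n.
From h(0) = 4: A + B = 4.
From h(1) = -1: 7A - 3B = -1.
Solving: A = \frac{11}{10}, B = \frac{29}{10}.
So h(n) = \frac{29 \left(-3\right)^{n}}{10} + \frac{11 \cdot 7^{n}}{10}.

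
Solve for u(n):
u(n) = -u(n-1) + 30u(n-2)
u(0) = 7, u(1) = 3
Characteristic equation: x² + x - 30 = 0, which factors as (x - (5))(x - (-6)) = 0.
Roots r₁ = 5, r₂ = -6 (distinct).
General solution: u(n) = A·(5)^n + B·(-6)^n.
From u(0) = 7: A + B = 7.
From u(1) = 3: 5A - 6B = 3.
Solving: A = \frac{45}{11}, B = \frac{32}{11}.
So u(n) = \frac{32 \left(-6\right)^{n}}{11} + \frac{45 \cdot 5^{n}}{11}.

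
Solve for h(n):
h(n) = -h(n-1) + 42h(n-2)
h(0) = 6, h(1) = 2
Characteristic equation: x² + x - 42 = 0, which factors as (x - (6))(x - (-7)) = 0.
Roots r₁ = 6, r₂ = -7 (distinct).
General solution: h(n) = A·(6)^n + B·(-7)^n.
From h(0) = 6: A + B = 6.
From h(1) = 2: 6A - 7B = 2.
Solving: A = \frac{44}{13}, B = \frac{34}{13}.
So h(n) = \frac{34 \left(-7\right)^{n}}{13} + \frac{44 \cdot 6^{n}}{13}.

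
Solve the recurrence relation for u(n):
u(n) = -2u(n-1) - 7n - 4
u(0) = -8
First-order linear with linear forcing.
Homogeneous solution: u_h(n) = A·(-2)^n.
Try particular u_p(n) = pn + q. Substituting:
  pn + q = -2(p(n-1) + q) - 7n - 4.
Matching the n-coefficient: p = -2p - 7 ⇒ p = - \frac{7}{3}.
Matching constants: q = 2p - 2q - 4 ⇒ q = - \frac{26}{9}.
General: u(n) = A·(-2)^n - \frac{7 n}{3} - \frac{26}{9}.
Apply u(0) = -8: A - \frac{26}{9} = -8 ⇒ A = - \frac{46}{9}.
So u(n) = - \frac{46 \left(-2\right)^{n}}{9} - \frac{7 n}{3} - \frac{26}{9}.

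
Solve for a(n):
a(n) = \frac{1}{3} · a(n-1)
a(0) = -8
Pure geometric recurrence with ratio \frac{1}{3}.
By induction a(n) = a(0) · (\frac{1}{3})^n = - 8 \cdot 3^{- n}.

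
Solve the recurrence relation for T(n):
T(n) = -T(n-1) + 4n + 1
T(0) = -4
First-order linear with linear forcing.
Homogeneous solution: T_h(n) = A·(-1)^n.
Try particular T_p(n) = pn + q. Substituting:
  pn + q = -(p(n-1) + q) + 4n + 1.
Matching the n-coefficient: p = -p + 4 ⇒ p = 2.
Matching constants: q = p - q + 1 ⇒ q = \frac{3}{2}.
General: T(n) = A·(-1)^n + 2 n + \frac{3}{2}.
Apply T(0) = -4: A + \frac{3}{2} = -4 ⇒ A = - \frac{11}{2}.
So T(n) = - \frac{11 \left(-1\right)^{n}}{2} + 2 n + \frac{3}{2}.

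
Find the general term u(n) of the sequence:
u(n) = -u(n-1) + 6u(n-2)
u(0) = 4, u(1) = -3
Characteristic equation: x² + x - 6 = 0, which factors as (x - (2))(x - (-3)) = 0.
Roots r₁ = 2, r₂ = -3 (distinct).
General solution: u(n) = A·(2)^n + B·(-3)^n.
From u(0) = 4: A + B = 4.
From u(1) = -3: 2A - 3B = -3.
Solving: A = \frac{9}{5}, B = \frac{11}{5}.
So u(n) = \frac{11 \left(-3\right)^{n}}{5} + \frac{9 \cdot 2^{n}}{5}.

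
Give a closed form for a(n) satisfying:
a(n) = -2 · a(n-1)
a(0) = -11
Pure geometric recurrence with ratio -2.
By induction a(n) = a(0) · (-2)^n = - 11 \left(-2\right)^{n}.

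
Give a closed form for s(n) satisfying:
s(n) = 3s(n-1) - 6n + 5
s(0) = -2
First-order linear with linear forcing.
Homogeneous solution: s_h(n) = A·(3)^n.
Try particular s_p(n) = pn + q. Substituting:
  pn + q = 3(p(n-1) + q) - 6n + 5.
Matching the n-coefficient: p = 3p - 6 ⇒ p = 3.
Matching constants: q = -3p + 3q + 5 ⇒ q = 2.
General: s(n) = A·(3)^n + 3 n + 2.
Apply s(0) = -2: A + 2 = -2 ⇒ A = -4.
So s(n) = - 4 \cdot 3^{n} + 3 n + 2.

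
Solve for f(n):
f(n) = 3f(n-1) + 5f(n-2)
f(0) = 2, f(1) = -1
Characteristic equation: x² - 3x - 5 = 0.
Discriminant Δ = (3)² + 4·(5) = 29.
Roots r₁,₂ = (3 ± √29)/2, so r₁ = \frac{3}{2} + \frac{\sqrt{29}}{2}, r₂ = \frac{3}{2} - \frac{\sqrt{29}}{2}.
General solution: f(n) = A·r₁^n + B·r₂^n.
From the initial conditions, A + B = 2 and r₁A + r₂B = -1.
Since r₁ - r₂ = √29: A = (-1 - (2)r₂)/√29 = 1 - \frac{4 \sqrt{29}}{29}, and B = 2 - A = \frac{4 \sqrt{29}}{29} + 1.
So f(n) = \left(1 - \frac{4 \sqrt{29}}{29}\right)\left(\frac{3}{2} + \frac{\sqrt{29}}{2}\right)^n + \left(\frac{4 \sqrt{29}}{29} + 1\right)\left(\frac{3}{2} - \frac{\sqrt{29}}{2}\right)^n.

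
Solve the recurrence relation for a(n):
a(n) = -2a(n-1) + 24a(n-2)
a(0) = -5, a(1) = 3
Characteristic equation: x² + 2x - 24 = 0, which factors as (x - (-6))(x - (4)) = 0.
Roots r₁ = -6, r₂ = 4 (distinct).
General solution: a(n) = A·(-6)^n + B·(4)^n.
From a(0) = -5: A + B = -5.
From a(1) = 3: -6A + 4B = 3.
Solving: A = - \frac{23}{10}, B = - \frac{27}{10}.
So a(n) = - \frac{23 \left(-6\right)^{n}}{10} - \frac{27 \cdot 4^{n}}{10}.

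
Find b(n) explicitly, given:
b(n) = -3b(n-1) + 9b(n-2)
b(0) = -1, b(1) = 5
Characteristic equation: x² + 3x - 9 = 0.
Discriminant Δ = (-3)² + 4·(9) = 45.
Roots r₁,₂ = (-3 ± √45)/2, so r₁ = - \frac{3}{2} + \frac{3 \sqrt{5}}{2}, r₂ = - \frac{3 \sqrt{5}}{2} - \frac{3}{2}.
General solution: b(n) = A·r₁^n + B·r₂^n.
From the initial conditions, A + B = -1 and r₁A + r₂B = 5.
Since r₁ - r₂ = √45: A = (5 - (-1)r₂)/√45 = - \frac{1}{2} + \frac{7 \sqrt{5}}{30}, and B = -1 - A = - \frac{7 \sqrt{5}}{30} - \frac{1}{2}.
So b(n) = \left(- \frac{1}{2} + \frac{7 \sqrt{5}}{30}\right)\left(- \frac{3}{2} + \frac{3 \sqrt{5}}{2}\right)^n + \left(- \frac{7 \sqrt{5}}{30} - \frac{1}{2}\right)\left(- \frac{3 \sqrt{5}}{2} - \frac{3}{2}\right)^n.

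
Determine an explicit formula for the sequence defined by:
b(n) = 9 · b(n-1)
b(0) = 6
Pure geometric recurrence with ratio 9.
By induction b(n) = b(0) · (9)^n = 6 \cdot 9^{n}.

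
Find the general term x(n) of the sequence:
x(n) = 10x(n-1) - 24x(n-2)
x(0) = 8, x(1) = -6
Characteristic equation: x² - 10x + 24 = 0, which factors as (x - (6))(x - (4)) = 0.
Roots r₁ = 6, r₂ = 4 (distinct).
General solution: x(n) = A·(6)^n + B·(4)^n.
From x(0) = 8: A + B = 8.
From x(1) = -6: 6A + 4B = -6.
Solving: A = -19, B = 27.
So x(n) = 27 \cdot 4^{n} - 19 \cdot 6^{n}.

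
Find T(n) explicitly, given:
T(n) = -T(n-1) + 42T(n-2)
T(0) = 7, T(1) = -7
Characteristic equation: x² + x - 42 = 0, which factors as (x - (6))(x - (-7)) = 0.
Roots r₁ = 6, r₂ = -7 (distinct).
General solution: T(n) = A·(6)^n + B·(-7)^n.
From T(0) = 7: A + B = 7.
From T(1) = -7: 6A - 7B = -7.
Solving: A = \frac{42}{13}, B = \frac{49}{13}.
So T(n) = \frac{49 \left(-7\right)^{n}}{13} + \frac{42 \cdot 6^{n}}{13}.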